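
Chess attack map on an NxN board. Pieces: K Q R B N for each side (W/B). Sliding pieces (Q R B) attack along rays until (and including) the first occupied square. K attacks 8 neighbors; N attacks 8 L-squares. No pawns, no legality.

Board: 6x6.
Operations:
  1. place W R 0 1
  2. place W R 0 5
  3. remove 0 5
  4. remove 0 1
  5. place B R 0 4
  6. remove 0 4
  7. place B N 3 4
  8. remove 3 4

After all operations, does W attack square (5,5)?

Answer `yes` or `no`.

Op 1: place WR@(0,1)
Op 2: place WR@(0,5)
Op 3: remove (0,5)
Op 4: remove (0,1)
Op 5: place BR@(0,4)
Op 6: remove (0,4)
Op 7: place BN@(3,4)
Op 8: remove (3,4)
Per-piece attacks for W:
W attacks (5,5): no

Answer: no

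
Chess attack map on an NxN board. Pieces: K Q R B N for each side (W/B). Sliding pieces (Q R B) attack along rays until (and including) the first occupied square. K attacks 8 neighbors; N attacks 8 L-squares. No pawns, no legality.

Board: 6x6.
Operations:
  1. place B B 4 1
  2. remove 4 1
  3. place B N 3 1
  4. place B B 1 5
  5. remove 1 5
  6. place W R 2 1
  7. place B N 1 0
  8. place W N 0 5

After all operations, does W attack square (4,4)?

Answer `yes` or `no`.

Answer: no

Derivation:
Op 1: place BB@(4,1)
Op 2: remove (4,1)
Op 3: place BN@(3,1)
Op 4: place BB@(1,5)
Op 5: remove (1,5)
Op 6: place WR@(2,1)
Op 7: place BN@(1,0)
Op 8: place WN@(0,5)
Per-piece attacks for W:
  WN@(0,5): attacks (1,3) (2,4)
  WR@(2,1): attacks (2,2) (2,3) (2,4) (2,5) (2,0) (3,1) (1,1) (0,1) [ray(1,0) blocked at (3,1)]
W attacks (4,4): no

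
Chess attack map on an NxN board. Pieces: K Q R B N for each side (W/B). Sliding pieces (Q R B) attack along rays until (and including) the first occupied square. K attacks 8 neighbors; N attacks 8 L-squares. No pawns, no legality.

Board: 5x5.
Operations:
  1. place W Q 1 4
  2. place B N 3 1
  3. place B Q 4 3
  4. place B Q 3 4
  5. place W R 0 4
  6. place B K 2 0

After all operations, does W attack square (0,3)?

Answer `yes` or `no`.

Op 1: place WQ@(1,4)
Op 2: place BN@(3,1)
Op 3: place BQ@(4,3)
Op 4: place BQ@(3,4)
Op 5: place WR@(0,4)
Op 6: place BK@(2,0)
Per-piece attacks for W:
  WR@(0,4): attacks (0,3) (0,2) (0,1) (0,0) (1,4) [ray(1,0) blocked at (1,4)]
  WQ@(1,4): attacks (1,3) (1,2) (1,1) (1,0) (2,4) (3,4) (0,4) (2,3) (3,2) (4,1) (0,3) [ray(1,0) blocked at (3,4); ray(-1,0) blocked at (0,4)]
W attacks (0,3): yes

Answer: yes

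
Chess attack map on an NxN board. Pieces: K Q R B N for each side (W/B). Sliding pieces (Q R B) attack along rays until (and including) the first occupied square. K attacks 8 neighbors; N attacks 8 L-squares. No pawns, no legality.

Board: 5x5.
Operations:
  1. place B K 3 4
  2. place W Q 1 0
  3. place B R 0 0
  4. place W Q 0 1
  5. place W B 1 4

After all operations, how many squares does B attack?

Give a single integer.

Op 1: place BK@(3,4)
Op 2: place WQ@(1,0)
Op 3: place BR@(0,0)
Op 4: place WQ@(0,1)
Op 5: place WB@(1,4)
Per-piece attacks for B:
  BR@(0,0): attacks (0,1) (1,0) [ray(0,1) blocked at (0,1); ray(1,0) blocked at (1,0)]
  BK@(3,4): attacks (3,3) (4,4) (2,4) (4,3) (2,3)
Union (7 distinct): (0,1) (1,0) (2,3) (2,4) (3,3) (4,3) (4,4)

Answer: 7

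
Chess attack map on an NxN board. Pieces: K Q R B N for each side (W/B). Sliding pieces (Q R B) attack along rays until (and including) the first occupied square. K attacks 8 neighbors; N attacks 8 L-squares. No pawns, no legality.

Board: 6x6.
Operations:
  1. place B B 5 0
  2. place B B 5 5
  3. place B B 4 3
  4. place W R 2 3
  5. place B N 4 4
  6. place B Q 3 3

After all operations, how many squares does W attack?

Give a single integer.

Answer: 8

Derivation:
Op 1: place BB@(5,0)
Op 2: place BB@(5,5)
Op 3: place BB@(4,3)
Op 4: place WR@(2,3)
Op 5: place BN@(4,4)
Op 6: place BQ@(3,3)
Per-piece attacks for W:
  WR@(2,3): attacks (2,4) (2,5) (2,2) (2,1) (2,0) (3,3) (1,3) (0,3) [ray(1,0) blocked at (3,3)]
Union (8 distinct): (0,3) (1,3) (2,0) (2,1) (2,2) (2,4) (2,5) (3,3)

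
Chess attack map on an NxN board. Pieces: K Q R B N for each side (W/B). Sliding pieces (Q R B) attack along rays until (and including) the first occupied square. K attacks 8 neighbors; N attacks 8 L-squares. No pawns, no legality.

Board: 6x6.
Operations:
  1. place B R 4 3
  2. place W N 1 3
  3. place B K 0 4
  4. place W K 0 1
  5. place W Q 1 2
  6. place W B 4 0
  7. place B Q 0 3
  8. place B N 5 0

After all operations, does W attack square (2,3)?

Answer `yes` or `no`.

Answer: yes

Derivation:
Op 1: place BR@(4,3)
Op 2: place WN@(1,3)
Op 3: place BK@(0,4)
Op 4: place WK@(0,1)
Op 5: place WQ@(1,2)
Op 6: place WB@(4,0)
Op 7: place BQ@(0,3)
Op 8: place BN@(5,0)
Per-piece attacks for W:
  WK@(0,1): attacks (0,2) (0,0) (1,1) (1,2) (1,0)
  WQ@(1,2): attacks (1,3) (1,1) (1,0) (2,2) (3,2) (4,2) (5,2) (0,2) (2,3) (3,4) (4,5) (2,1) (3,0) (0,3) (0,1) [ray(0,1) blocked at (1,3); ray(-1,1) blocked at (0,3); ray(-1,-1) blocked at (0,1)]
  WN@(1,3): attacks (2,5) (3,4) (0,5) (2,1) (3,2) (0,1)
  WB@(4,0): attacks (5,1) (3,1) (2,2) (1,3) [ray(-1,1) blocked at (1,3)]
W attacks (2,3): yes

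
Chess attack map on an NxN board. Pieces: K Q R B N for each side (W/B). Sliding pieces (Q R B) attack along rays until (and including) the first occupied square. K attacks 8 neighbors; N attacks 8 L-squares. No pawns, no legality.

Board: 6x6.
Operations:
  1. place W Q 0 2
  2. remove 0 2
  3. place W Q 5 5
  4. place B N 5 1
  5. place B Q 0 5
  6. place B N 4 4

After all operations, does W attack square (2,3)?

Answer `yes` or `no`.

Answer: no

Derivation:
Op 1: place WQ@(0,2)
Op 2: remove (0,2)
Op 3: place WQ@(5,5)
Op 4: place BN@(5,1)
Op 5: place BQ@(0,5)
Op 6: place BN@(4,4)
Per-piece attacks for W:
  WQ@(5,5): attacks (5,4) (5,3) (5,2) (5,1) (4,5) (3,5) (2,5) (1,5) (0,5) (4,4) [ray(0,-1) blocked at (5,1); ray(-1,0) blocked at (0,5); ray(-1,-1) blocked at (4,4)]
W attacks (2,3): no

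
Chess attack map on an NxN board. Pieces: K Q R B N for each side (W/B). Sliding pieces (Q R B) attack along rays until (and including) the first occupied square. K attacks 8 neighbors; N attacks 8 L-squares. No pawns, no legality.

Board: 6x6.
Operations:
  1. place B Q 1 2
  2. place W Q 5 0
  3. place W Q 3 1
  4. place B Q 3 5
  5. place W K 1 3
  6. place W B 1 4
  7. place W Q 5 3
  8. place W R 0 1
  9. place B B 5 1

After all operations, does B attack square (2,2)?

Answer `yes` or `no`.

Op 1: place BQ@(1,2)
Op 2: place WQ@(5,0)
Op 3: place WQ@(3,1)
Op 4: place BQ@(3,5)
Op 5: place WK@(1,3)
Op 6: place WB@(1,4)
Op 7: place WQ@(5,3)
Op 8: place WR@(0,1)
Op 9: place BB@(5,1)
Per-piece attacks for B:
  BQ@(1,2): attacks (1,3) (1,1) (1,0) (2,2) (3,2) (4,2) (5,2) (0,2) (2,3) (3,4) (4,5) (2,1) (3,0) (0,3) (0,1) [ray(0,1) blocked at (1,3); ray(-1,-1) blocked at (0,1)]
  BQ@(3,5): attacks (3,4) (3,3) (3,2) (3,1) (4,5) (5,5) (2,5) (1,5) (0,5) (4,4) (5,3) (2,4) (1,3) [ray(0,-1) blocked at (3,1); ray(1,-1) blocked at (5,3); ray(-1,-1) blocked at (1,3)]
  BB@(5,1): attacks (4,2) (3,3) (2,4) (1,5) (4,0)
B attacks (2,2): yes

Answer: yes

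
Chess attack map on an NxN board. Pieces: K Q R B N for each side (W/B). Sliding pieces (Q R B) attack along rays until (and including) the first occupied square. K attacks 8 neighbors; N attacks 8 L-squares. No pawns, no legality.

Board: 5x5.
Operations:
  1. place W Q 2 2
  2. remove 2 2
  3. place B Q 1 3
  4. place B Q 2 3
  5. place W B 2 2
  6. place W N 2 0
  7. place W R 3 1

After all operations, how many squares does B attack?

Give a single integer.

Op 1: place WQ@(2,2)
Op 2: remove (2,2)
Op 3: place BQ@(1,3)
Op 4: place BQ@(2,3)
Op 5: place WB@(2,2)
Op 6: place WN@(2,0)
Op 7: place WR@(3,1)
Per-piece attacks for B:
  BQ@(1,3): attacks (1,4) (1,2) (1,1) (1,0) (2,3) (0,3) (2,4) (2,2) (0,4) (0,2) [ray(1,0) blocked at (2,3); ray(1,-1) blocked at (2,2)]
  BQ@(2,3): attacks (2,4) (2,2) (3,3) (4,3) (1,3) (3,4) (3,2) (4,1) (1,4) (1,2) (0,1) [ray(0,-1) blocked at (2,2); ray(-1,0) blocked at (1,3)]
Union (17 distinct): (0,1) (0,2) (0,3) (0,4) (1,0) (1,1) (1,2) (1,3) (1,4) (2,2) (2,3) (2,4) (3,2) (3,3) (3,4) (4,1) (4,3)

Answer: 17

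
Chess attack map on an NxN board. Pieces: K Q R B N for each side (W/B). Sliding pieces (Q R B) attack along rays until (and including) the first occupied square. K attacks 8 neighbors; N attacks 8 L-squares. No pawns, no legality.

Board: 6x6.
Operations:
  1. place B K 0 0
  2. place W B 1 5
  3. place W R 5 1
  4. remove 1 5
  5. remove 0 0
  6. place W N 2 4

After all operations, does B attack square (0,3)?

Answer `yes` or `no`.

Op 1: place BK@(0,0)
Op 2: place WB@(1,5)
Op 3: place WR@(5,1)
Op 4: remove (1,5)
Op 5: remove (0,0)
Op 6: place WN@(2,4)
Per-piece attacks for B:
B attacks (0,3): no

Answer: no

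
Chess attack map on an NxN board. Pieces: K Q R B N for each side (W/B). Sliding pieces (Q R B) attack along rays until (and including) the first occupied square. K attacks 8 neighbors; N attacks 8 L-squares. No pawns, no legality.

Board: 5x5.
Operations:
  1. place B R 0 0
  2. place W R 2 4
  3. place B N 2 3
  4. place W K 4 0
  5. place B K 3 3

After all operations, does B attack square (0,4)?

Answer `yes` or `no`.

Op 1: place BR@(0,0)
Op 2: place WR@(2,4)
Op 3: place BN@(2,3)
Op 4: place WK@(4,0)
Op 5: place BK@(3,3)
Per-piece attacks for B:
  BR@(0,0): attacks (0,1) (0,2) (0,3) (0,4) (1,0) (2,0) (3,0) (4,0) [ray(1,0) blocked at (4,0)]
  BN@(2,3): attacks (4,4) (0,4) (3,1) (4,2) (1,1) (0,2)
  BK@(3,3): attacks (3,4) (3,2) (4,3) (2,3) (4,4) (4,2) (2,4) (2,2)
B attacks (0,4): yes

Answer: yes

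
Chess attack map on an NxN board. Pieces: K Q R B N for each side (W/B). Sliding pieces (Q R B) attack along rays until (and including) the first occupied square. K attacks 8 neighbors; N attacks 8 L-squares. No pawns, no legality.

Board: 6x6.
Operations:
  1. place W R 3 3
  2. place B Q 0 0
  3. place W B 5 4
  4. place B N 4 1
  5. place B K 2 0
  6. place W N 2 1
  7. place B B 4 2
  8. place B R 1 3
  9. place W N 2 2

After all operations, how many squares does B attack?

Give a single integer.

Op 1: place WR@(3,3)
Op 2: place BQ@(0,0)
Op 3: place WB@(5,4)
Op 4: place BN@(4,1)
Op 5: place BK@(2,0)
Op 6: place WN@(2,1)
Op 7: place BB@(4,2)
Op 8: place BR@(1,3)
Op 9: place WN@(2,2)
Per-piece attacks for B:
  BQ@(0,0): attacks (0,1) (0,2) (0,3) (0,4) (0,5) (1,0) (2,0) (1,1) (2,2) [ray(1,0) blocked at (2,0); ray(1,1) blocked at (2,2)]
  BR@(1,3): attacks (1,4) (1,5) (1,2) (1,1) (1,0) (2,3) (3,3) (0,3) [ray(1,0) blocked at (3,3)]
  BK@(2,0): attacks (2,1) (3,0) (1,0) (3,1) (1,1)
  BN@(4,1): attacks (5,3) (3,3) (2,2) (2,0)
  BB@(4,2): attacks (5,3) (5,1) (3,3) (3,1) (2,0) [ray(-1,1) blocked at (3,3); ray(-1,-1) blocked at (2,0)]
Union (19 distinct): (0,1) (0,2) (0,3) (0,4) (0,5) (1,0) (1,1) (1,2) (1,4) (1,5) (2,0) (2,1) (2,2) (2,3) (3,0) (3,1) (3,3) (5,1) (5,3)

Answer: 19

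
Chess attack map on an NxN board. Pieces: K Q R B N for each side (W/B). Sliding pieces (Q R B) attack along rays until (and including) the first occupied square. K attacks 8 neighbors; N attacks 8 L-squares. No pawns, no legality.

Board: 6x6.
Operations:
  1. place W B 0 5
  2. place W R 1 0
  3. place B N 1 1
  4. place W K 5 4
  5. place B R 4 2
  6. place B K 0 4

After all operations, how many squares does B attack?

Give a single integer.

Op 1: place WB@(0,5)
Op 2: place WR@(1,0)
Op 3: place BN@(1,1)
Op 4: place WK@(5,4)
Op 5: place BR@(4,2)
Op 6: place BK@(0,4)
Per-piece attacks for B:
  BK@(0,4): attacks (0,5) (0,3) (1,4) (1,5) (1,3)
  BN@(1,1): attacks (2,3) (3,2) (0,3) (3,0)
  BR@(4,2): attacks (4,3) (4,4) (4,5) (4,1) (4,0) (5,2) (3,2) (2,2) (1,2) (0,2)
Union (17 distinct): (0,2) (0,3) (0,5) (1,2) (1,3) (1,4) (1,5) (2,2) (2,3) (3,0) (3,2) (4,0) (4,1) (4,3) (4,4) (4,5) (5,2)

Answer: 17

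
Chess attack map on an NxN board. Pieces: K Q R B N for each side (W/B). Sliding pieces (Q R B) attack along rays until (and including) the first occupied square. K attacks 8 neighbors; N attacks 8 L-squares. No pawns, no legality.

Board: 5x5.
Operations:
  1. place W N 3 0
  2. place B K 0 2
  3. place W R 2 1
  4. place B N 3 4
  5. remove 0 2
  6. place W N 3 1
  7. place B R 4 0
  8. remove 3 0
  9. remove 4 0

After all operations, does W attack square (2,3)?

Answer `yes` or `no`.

Op 1: place WN@(3,0)
Op 2: place BK@(0,2)
Op 3: place WR@(2,1)
Op 4: place BN@(3,4)
Op 5: remove (0,2)
Op 6: place WN@(3,1)
Op 7: place BR@(4,0)
Op 8: remove (3,0)
Op 9: remove (4,0)
Per-piece attacks for W:
  WR@(2,1): attacks (2,2) (2,3) (2,4) (2,0) (3,1) (1,1) (0,1) [ray(1,0) blocked at (3,1)]
  WN@(3,1): attacks (4,3) (2,3) (1,2) (1,0)
W attacks (2,3): yes

Answer: yes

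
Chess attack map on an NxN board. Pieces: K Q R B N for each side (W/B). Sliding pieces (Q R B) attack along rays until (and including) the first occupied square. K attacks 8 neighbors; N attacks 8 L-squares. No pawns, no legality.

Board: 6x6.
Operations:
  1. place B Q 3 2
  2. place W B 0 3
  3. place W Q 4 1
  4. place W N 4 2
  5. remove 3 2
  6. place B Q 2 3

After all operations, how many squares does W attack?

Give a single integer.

Op 1: place BQ@(3,2)
Op 2: place WB@(0,3)
Op 3: place WQ@(4,1)
Op 4: place WN@(4,2)
Op 5: remove (3,2)
Op 6: place BQ@(2,3)
Per-piece attacks for W:
  WB@(0,3): attacks (1,4) (2,5) (1,2) (2,1) (3,0)
  WQ@(4,1): attacks (4,2) (4,0) (5,1) (3,1) (2,1) (1,1) (0,1) (5,2) (5,0) (3,2) (2,3) (3,0) [ray(0,1) blocked at (4,2); ray(-1,1) blocked at (2,3)]
  WN@(4,2): attacks (5,4) (3,4) (2,3) (5,0) (3,0) (2,1)
Union (17 distinct): (0,1) (1,1) (1,2) (1,4) (2,1) (2,3) (2,5) (3,0) (3,1) (3,2) (3,4) (4,0) (4,2) (5,0) (5,1) (5,2) (5,4)

Answer: 17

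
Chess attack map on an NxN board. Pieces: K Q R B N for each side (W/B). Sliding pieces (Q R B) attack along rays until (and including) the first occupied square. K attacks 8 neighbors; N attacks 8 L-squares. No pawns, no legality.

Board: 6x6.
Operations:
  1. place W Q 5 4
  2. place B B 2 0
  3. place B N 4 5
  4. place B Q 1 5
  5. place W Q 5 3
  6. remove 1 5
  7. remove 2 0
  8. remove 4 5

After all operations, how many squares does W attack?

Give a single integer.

Op 1: place WQ@(5,4)
Op 2: place BB@(2,0)
Op 3: place BN@(4,5)
Op 4: place BQ@(1,5)
Op 5: place WQ@(5,3)
Op 6: remove (1,5)
Op 7: remove (2,0)
Op 8: remove (4,5)
Per-piece attacks for W:
  WQ@(5,3): attacks (5,4) (5,2) (5,1) (5,0) (4,3) (3,3) (2,3) (1,3) (0,3) (4,4) (3,5) (4,2) (3,1) (2,0) [ray(0,1) blocked at (5,4)]
  WQ@(5,4): attacks (5,5) (5,3) (4,4) (3,4) (2,4) (1,4) (0,4) (4,5) (4,3) (3,2) (2,1) (1,0) [ray(0,-1) blocked at (5,3)]
Union (24 distinct): (0,3) (0,4) (1,0) (1,3) (1,4) (2,0) (2,1) (2,3) (2,4) (3,1) (3,2) (3,3) (3,4) (3,5) (4,2) (4,3) (4,4) (4,5) (5,0) (5,1) (5,2) (5,3) (5,4) (5,5)

Answer: 24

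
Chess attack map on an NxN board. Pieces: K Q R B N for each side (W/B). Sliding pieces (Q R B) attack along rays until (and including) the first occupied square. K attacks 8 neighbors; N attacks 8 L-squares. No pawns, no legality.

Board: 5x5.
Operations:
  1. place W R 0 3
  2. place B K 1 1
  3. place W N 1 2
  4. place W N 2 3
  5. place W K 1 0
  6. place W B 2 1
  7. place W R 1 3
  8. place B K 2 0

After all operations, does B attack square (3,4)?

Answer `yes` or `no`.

Answer: no

Derivation:
Op 1: place WR@(0,3)
Op 2: place BK@(1,1)
Op 3: place WN@(1,2)
Op 4: place WN@(2,3)
Op 5: place WK@(1,0)
Op 6: place WB@(2,1)
Op 7: place WR@(1,3)
Op 8: place BK@(2,0)
Per-piece attacks for B:
  BK@(1,1): attacks (1,2) (1,0) (2,1) (0,1) (2,2) (2,0) (0,2) (0,0)
  BK@(2,0): attacks (2,1) (3,0) (1,0) (3,1) (1,1)
B attacks (3,4): no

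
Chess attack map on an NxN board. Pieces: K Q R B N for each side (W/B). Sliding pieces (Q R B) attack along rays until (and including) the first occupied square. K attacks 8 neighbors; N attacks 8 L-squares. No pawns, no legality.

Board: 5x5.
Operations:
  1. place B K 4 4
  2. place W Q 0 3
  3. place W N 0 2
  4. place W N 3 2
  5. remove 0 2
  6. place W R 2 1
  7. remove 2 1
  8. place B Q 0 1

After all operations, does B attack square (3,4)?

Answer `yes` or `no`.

Answer: yes

Derivation:
Op 1: place BK@(4,4)
Op 2: place WQ@(0,3)
Op 3: place WN@(0,2)
Op 4: place WN@(3,2)
Op 5: remove (0,2)
Op 6: place WR@(2,1)
Op 7: remove (2,1)
Op 8: place BQ@(0,1)
Per-piece attacks for B:
  BQ@(0,1): attacks (0,2) (0,3) (0,0) (1,1) (2,1) (3,1) (4,1) (1,2) (2,3) (3,4) (1,0) [ray(0,1) blocked at (0,3)]
  BK@(4,4): attacks (4,3) (3,4) (3,3)
B attacks (3,4): yes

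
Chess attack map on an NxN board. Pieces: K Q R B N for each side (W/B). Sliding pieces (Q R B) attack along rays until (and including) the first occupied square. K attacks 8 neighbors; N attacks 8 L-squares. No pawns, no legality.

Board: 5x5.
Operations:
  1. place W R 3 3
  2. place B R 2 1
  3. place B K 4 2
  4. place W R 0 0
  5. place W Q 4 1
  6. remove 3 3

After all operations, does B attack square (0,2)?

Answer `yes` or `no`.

Op 1: place WR@(3,3)
Op 2: place BR@(2,1)
Op 3: place BK@(4,2)
Op 4: place WR@(0,0)
Op 5: place WQ@(4,1)
Op 6: remove (3,3)
Per-piece attacks for B:
  BR@(2,1): attacks (2,2) (2,3) (2,4) (2,0) (3,1) (4,1) (1,1) (0,1) [ray(1,0) blocked at (4,1)]
  BK@(4,2): attacks (4,3) (4,1) (3,2) (3,3) (3,1)
B attacks (0,2): no

Answer: no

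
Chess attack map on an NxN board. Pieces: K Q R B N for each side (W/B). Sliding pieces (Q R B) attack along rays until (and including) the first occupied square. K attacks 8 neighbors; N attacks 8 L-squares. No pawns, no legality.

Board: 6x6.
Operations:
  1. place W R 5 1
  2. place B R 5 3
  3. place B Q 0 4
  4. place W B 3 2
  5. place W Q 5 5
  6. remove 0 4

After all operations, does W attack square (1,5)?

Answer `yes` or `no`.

Answer: yes

Derivation:
Op 1: place WR@(5,1)
Op 2: place BR@(5,3)
Op 3: place BQ@(0,4)
Op 4: place WB@(3,2)
Op 5: place WQ@(5,5)
Op 6: remove (0,4)
Per-piece attacks for W:
  WB@(3,2): attacks (4,3) (5,4) (4,1) (5,0) (2,3) (1,4) (0,5) (2,1) (1,0)
  WR@(5,1): attacks (5,2) (5,3) (5,0) (4,1) (3,1) (2,1) (1,1) (0,1) [ray(0,1) blocked at (5,3)]
  WQ@(5,5): attacks (5,4) (5,3) (4,5) (3,5) (2,5) (1,5) (0,5) (4,4) (3,3) (2,2) (1,1) (0,0) [ray(0,-1) blocked at (5,3)]
W attacks (1,5): yes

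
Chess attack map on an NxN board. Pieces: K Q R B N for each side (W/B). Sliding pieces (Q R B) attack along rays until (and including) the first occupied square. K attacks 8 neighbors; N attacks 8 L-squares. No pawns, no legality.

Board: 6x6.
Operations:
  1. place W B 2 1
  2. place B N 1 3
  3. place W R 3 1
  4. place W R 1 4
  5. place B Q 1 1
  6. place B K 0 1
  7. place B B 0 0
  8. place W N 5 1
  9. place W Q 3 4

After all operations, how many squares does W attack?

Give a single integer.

Answer: 25

Derivation:
Op 1: place WB@(2,1)
Op 2: place BN@(1,3)
Op 3: place WR@(3,1)
Op 4: place WR@(1,4)
Op 5: place BQ@(1,1)
Op 6: place BK@(0,1)
Op 7: place BB@(0,0)
Op 8: place WN@(5,1)
Op 9: place WQ@(3,4)
Per-piece attacks for W:
  WR@(1,4): attacks (1,5) (1,3) (2,4) (3,4) (0,4) [ray(0,-1) blocked at (1,3); ray(1,0) blocked at (3,4)]
  WB@(2,1): attacks (3,2) (4,3) (5,4) (3,0) (1,2) (0,3) (1,0)
  WR@(3,1): attacks (3,2) (3,3) (3,4) (3,0) (4,1) (5,1) (2,1) [ray(0,1) blocked at (3,4); ray(1,0) blocked at (5,1); ray(-1,0) blocked at (2,1)]
  WQ@(3,4): attacks (3,5) (3,3) (3,2) (3,1) (4,4) (5,4) (2,4) (1,4) (4,5) (4,3) (5,2) (2,5) (2,3) (1,2) (0,1) [ray(0,-1) blocked at (3,1); ray(-1,0) blocked at (1,4); ray(-1,-1) blocked at (0,1)]
  WN@(5,1): attacks (4,3) (3,2) (3,0)
Union (25 distinct): (0,1) (0,3) (0,4) (1,0) (1,2) (1,3) (1,4) (1,5) (2,1) (2,3) (2,4) (2,5) (3,0) (3,1) (3,2) (3,3) (3,4) (3,5) (4,1) (4,3) (4,4) (4,5) (5,1) (5,2) (5,4)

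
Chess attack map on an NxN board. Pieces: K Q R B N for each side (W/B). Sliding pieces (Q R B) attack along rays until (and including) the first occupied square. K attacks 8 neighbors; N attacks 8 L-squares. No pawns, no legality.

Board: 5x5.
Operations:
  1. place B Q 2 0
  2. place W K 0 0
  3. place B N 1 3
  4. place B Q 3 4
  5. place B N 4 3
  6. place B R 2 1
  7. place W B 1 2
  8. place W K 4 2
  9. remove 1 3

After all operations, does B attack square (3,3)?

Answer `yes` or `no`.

Op 1: place BQ@(2,0)
Op 2: place WK@(0,0)
Op 3: place BN@(1,3)
Op 4: place BQ@(3,4)
Op 5: place BN@(4,3)
Op 6: place BR@(2,1)
Op 7: place WB@(1,2)
Op 8: place WK@(4,2)
Op 9: remove (1,3)
Per-piece attacks for B:
  BQ@(2,0): attacks (2,1) (3,0) (4,0) (1,0) (0,0) (3,1) (4,2) (1,1) (0,2) [ray(0,1) blocked at (2,1); ray(-1,0) blocked at (0,0); ray(1,1) blocked at (4,2)]
  BR@(2,1): attacks (2,2) (2,3) (2,4) (2,0) (3,1) (4,1) (1,1) (0,1) [ray(0,-1) blocked at (2,0)]
  BQ@(3,4): attacks (3,3) (3,2) (3,1) (3,0) (4,4) (2,4) (1,4) (0,4) (4,3) (2,3) (1,2) [ray(1,-1) blocked at (4,3); ray(-1,-1) blocked at (1,2)]
  BN@(4,3): attacks (2,4) (3,1) (2,2)
B attacks (3,3): yes

Answer: yes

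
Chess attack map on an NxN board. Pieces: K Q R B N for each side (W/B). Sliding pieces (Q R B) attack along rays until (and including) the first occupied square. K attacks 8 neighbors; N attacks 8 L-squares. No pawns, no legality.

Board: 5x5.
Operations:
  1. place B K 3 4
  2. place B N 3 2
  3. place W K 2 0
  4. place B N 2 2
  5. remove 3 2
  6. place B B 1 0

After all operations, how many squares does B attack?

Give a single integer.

Op 1: place BK@(3,4)
Op 2: place BN@(3,2)
Op 3: place WK@(2,0)
Op 4: place BN@(2,2)
Op 5: remove (3,2)
Op 6: place BB@(1,0)
Per-piece attacks for B:
  BB@(1,0): attacks (2,1) (3,2) (4,3) (0,1)
  BN@(2,2): attacks (3,4) (4,3) (1,4) (0,3) (3,0) (4,1) (1,0) (0,1)
  BK@(3,4): attacks (3,3) (4,4) (2,4) (4,3) (2,3)
Union (14 distinct): (0,1) (0,3) (1,0) (1,4) (2,1) (2,3) (2,4) (3,0) (3,2) (3,3) (3,4) (4,1) (4,3) (4,4)

Answer: 14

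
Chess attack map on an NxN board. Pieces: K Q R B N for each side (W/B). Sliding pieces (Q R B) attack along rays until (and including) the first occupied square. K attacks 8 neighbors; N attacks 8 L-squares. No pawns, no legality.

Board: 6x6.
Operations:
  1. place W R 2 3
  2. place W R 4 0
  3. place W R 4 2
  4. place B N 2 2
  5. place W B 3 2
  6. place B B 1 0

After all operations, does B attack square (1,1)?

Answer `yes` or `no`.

Answer: no

Derivation:
Op 1: place WR@(2,3)
Op 2: place WR@(4,0)
Op 3: place WR@(4,2)
Op 4: place BN@(2,2)
Op 5: place WB@(3,2)
Op 6: place BB@(1,0)
Per-piece attacks for B:
  BB@(1,0): attacks (2,1) (3,2) (0,1) [ray(1,1) blocked at (3,2)]
  BN@(2,2): attacks (3,4) (4,3) (1,4) (0,3) (3,0) (4,1) (1,0) (0,1)
B attacks (1,1): no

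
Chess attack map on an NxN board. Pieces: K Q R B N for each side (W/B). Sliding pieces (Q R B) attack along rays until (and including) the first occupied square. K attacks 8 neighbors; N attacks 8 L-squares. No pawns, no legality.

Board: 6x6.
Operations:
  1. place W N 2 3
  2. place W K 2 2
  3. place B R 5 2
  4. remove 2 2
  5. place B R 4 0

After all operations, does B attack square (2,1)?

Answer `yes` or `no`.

Answer: no

Derivation:
Op 1: place WN@(2,3)
Op 2: place WK@(2,2)
Op 3: place BR@(5,2)
Op 4: remove (2,2)
Op 5: place BR@(4,0)
Per-piece attacks for B:
  BR@(4,0): attacks (4,1) (4,2) (4,3) (4,4) (4,5) (5,0) (3,0) (2,0) (1,0) (0,0)
  BR@(5,2): attacks (5,3) (5,4) (5,5) (5,1) (5,0) (4,2) (3,2) (2,2) (1,2) (0,2)
B attacks (2,1): no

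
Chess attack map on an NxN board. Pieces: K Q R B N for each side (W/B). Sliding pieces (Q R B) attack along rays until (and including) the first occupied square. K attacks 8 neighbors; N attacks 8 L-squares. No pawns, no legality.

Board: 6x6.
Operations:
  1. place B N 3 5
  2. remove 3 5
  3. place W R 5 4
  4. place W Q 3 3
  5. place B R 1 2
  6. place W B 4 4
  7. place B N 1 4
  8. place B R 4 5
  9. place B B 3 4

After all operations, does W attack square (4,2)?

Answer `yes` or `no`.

Answer: yes

Derivation:
Op 1: place BN@(3,5)
Op 2: remove (3,5)
Op 3: place WR@(5,4)
Op 4: place WQ@(3,3)
Op 5: place BR@(1,2)
Op 6: place WB@(4,4)
Op 7: place BN@(1,4)
Op 8: place BR@(4,5)
Op 9: place BB@(3,4)
Per-piece attacks for W:
  WQ@(3,3): attacks (3,4) (3,2) (3,1) (3,0) (4,3) (5,3) (2,3) (1,3) (0,3) (4,4) (4,2) (5,1) (2,4) (1,5) (2,2) (1,1) (0,0) [ray(0,1) blocked at (3,4); ray(1,1) blocked at (4,4)]
  WB@(4,4): attacks (5,5) (5,3) (3,5) (3,3) [ray(-1,-1) blocked at (3,3)]
  WR@(5,4): attacks (5,5) (5,3) (5,2) (5,1) (5,0) (4,4) [ray(-1,0) blocked at (4,4)]
W attacks (4,2): yes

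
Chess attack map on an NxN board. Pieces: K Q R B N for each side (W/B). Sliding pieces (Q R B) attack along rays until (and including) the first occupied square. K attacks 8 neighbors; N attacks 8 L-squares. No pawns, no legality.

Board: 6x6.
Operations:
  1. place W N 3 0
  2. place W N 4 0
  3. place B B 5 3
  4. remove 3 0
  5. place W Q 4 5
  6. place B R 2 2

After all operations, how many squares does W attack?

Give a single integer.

Op 1: place WN@(3,0)
Op 2: place WN@(4,0)
Op 3: place BB@(5,3)
Op 4: remove (3,0)
Op 5: place WQ@(4,5)
Op 6: place BR@(2,2)
Per-piece attacks for W:
  WN@(4,0): attacks (5,2) (3,2) (2,1)
  WQ@(4,5): attacks (4,4) (4,3) (4,2) (4,1) (4,0) (5,5) (3,5) (2,5) (1,5) (0,5) (5,4) (3,4) (2,3) (1,2) (0,1) [ray(0,-1) blocked at (4,0)]
Union (18 distinct): (0,1) (0,5) (1,2) (1,5) (2,1) (2,3) (2,5) (3,2) (3,4) (3,5) (4,0) (4,1) (4,2) (4,3) (4,4) (5,2) (5,4) (5,5)

Answer: 18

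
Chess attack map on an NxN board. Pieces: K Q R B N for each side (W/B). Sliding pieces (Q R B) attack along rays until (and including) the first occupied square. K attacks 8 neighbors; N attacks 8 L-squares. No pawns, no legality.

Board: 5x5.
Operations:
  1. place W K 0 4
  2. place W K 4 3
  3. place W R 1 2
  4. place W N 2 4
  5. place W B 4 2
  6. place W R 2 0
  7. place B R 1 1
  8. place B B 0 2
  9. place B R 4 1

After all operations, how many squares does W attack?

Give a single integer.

Answer: 22

Derivation:
Op 1: place WK@(0,4)
Op 2: place WK@(4,3)
Op 3: place WR@(1,2)
Op 4: place WN@(2,4)
Op 5: place WB@(4,2)
Op 6: place WR@(2,0)
Op 7: place BR@(1,1)
Op 8: place BB@(0,2)
Op 9: place BR@(4,1)
Per-piece attacks for W:
  WK@(0,4): attacks (0,3) (1,4) (1,3)
  WR@(1,2): attacks (1,3) (1,4) (1,1) (2,2) (3,2) (4,2) (0,2) [ray(0,-1) blocked at (1,1); ray(1,0) blocked at (4,2); ray(-1,0) blocked at (0,2)]
  WR@(2,0): attacks (2,1) (2,2) (2,3) (2,4) (3,0) (4,0) (1,0) (0,0) [ray(0,1) blocked at (2,4)]
  WN@(2,4): attacks (3,2) (4,3) (1,2) (0,3)
  WB@(4,2): attacks (3,3) (2,4) (3,1) (2,0) [ray(-1,1) blocked at (2,4); ray(-1,-1) blocked at (2,0)]
  WK@(4,3): attacks (4,4) (4,2) (3,3) (3,4) (3,2)
Union (22 distinct): (0,0) (0,2) (0,3) (1,0) (1,1) (1,2) (1,3) (1,4) (2,0) (2,1) (2,2) (2,3) (2,4) (3,0) (3,1) (3,2) (3,3) (3,4) (4,0) (4,2) (4,3) (4,4)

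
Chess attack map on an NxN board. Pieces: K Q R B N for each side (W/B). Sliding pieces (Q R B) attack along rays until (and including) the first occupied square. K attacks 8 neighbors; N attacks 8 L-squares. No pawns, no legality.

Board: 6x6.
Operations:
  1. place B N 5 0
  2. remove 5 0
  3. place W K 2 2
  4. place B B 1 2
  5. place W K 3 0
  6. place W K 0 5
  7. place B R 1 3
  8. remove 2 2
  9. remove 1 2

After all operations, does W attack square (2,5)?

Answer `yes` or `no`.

Op 1: place BN@(5,0)
Op 2: remove (5,0)
Op 3: place WK@(2,2)
Op 4: place BB@(1,2)
Op 5: place WK@(3,0)
Op 6: place WK@(0,5)
Op 7: place BR@(1,3)
Op 8: remove (2,2)
Op 9: remove (1,2)
Per-piece attacks for W:
  WK@(0,5): attacks (0,4) (1,5) (1,4)
  WK@(3,0): attacks (3,1) (4,0) (2,0) (4,1) (2,1)
W attacks (2,5): no

Answer: no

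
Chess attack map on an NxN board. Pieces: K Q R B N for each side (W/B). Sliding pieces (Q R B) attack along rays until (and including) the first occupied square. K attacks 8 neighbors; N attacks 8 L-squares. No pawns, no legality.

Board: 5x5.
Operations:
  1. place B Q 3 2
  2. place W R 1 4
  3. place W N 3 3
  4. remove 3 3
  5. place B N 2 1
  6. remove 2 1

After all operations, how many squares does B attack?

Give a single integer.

Op 1: place BQ@(3,2)
Op 2: place WR@(1,4)
Op 3: place WN@(3,3)
Op 4: remove (3,3)
Op 5: place BN@(2,1)
Op 6: remove (2,1)
Per-piece attacks for B:
  BQ@(3,2): attacks (3,3) (3,4) (3,1) (3,0) (4,2) (2,2) (1,2) (0,2) (4,3) (4,1) (2,3) (1,4) (2,1) (1,0) [ray(-1,1) blocked at (1,4)]
Union (14 distinct): (0,2) (1,0) (1,2) (1,4) (2,1) (2,2) (2,3) (3,0) (3,1) (3,3) (3,4) (4,1) (4,2) (4,3)

Answer: 14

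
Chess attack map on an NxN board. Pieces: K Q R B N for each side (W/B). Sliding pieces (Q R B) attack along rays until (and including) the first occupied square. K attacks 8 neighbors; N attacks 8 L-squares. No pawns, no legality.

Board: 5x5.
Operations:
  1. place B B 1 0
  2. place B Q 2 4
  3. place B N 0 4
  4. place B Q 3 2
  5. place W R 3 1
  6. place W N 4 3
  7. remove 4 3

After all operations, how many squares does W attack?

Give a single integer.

Op 1: place BB@(1,0)
Op 2: place BQ@(2,4)
Op 3: place BN@(0,4)
Op 4: place BQ@(3,2)
Op 5: place WR@(3,1)
Op 6: place WN@(4,3)
Op 7: remove (4,3)
Per-piece attacks for W:
  WR@(3,1): attacks (3,2) (3,0) (4,1) (2,1) (1,1) (0,1) [ray(0,1) blocked at (3,2)]
Union (6 distinct): (0,1) (1,1) (2,1) (3,0) (3,2) (4,1)

Answer: 6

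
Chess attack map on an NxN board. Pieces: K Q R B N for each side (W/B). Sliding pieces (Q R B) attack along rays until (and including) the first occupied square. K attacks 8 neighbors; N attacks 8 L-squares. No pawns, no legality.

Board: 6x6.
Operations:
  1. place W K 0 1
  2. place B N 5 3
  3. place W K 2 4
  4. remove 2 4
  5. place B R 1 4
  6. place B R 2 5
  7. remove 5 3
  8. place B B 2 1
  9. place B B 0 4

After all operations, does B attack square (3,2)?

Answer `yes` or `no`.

Answer: yes

Derivation:
Op 1: place WK@(0,1)
Op 2: place BN@(5,3)
Op 3: place WK@(2,4)
Op 4: remove (2,4)
Op 5: place BR@(1,4)
Op 6: place BR@(2,5)
Op 7: remove (5,3)
Op 8: place BB@(2,1)
Op 9: place BB@(0,4)
Per-piece attacks for B:
  BB@(0,4): attacks (1,5) (1,3) (2,2) (3,1) (4,0)
  BR@(1,4): attacks (1,5) (1,3) (1,2) (1,1) (1,0) (2,4) (3,4) (4,4) (5,4) (0,4) [ray(-1,0) blocked at (0,4)]
  BB@(2,1): attacks (3,2) (4,3) (5,4) (3,0) (1,2) (0,3) (1,0)
  BR@(2,5): attacks (2,4) (2,3) (2,2) (2,1) (3,5) (4,5) (5,5) (1,5) (0,5) [ray(0,-1) blocked at (2,1)]
B attacks (3,2): yes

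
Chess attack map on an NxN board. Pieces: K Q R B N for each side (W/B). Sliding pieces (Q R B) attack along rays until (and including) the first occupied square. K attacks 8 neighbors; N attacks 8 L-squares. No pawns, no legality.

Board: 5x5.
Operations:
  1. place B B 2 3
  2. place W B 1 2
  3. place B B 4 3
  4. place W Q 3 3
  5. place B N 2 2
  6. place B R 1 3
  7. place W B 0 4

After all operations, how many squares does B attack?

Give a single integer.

Op 1: place BB@(2,3)
Op 2: place WB@(1,2)
Op 3: place BB@(4,3)
Op 4: place WQ@(3,3)
Op 5: place BN@(2,2)
Op 6: place BR@(1,3)
Op 7: place WB@(0,4)
Per-piece attacks for B:
  BR@(1,3): attacks (1,4) (1,2) (2,3) (0,3) [ray(0,-1) blocked at (1,2); ray(1,0) blocked at (2,3)]
  BN@(2,2): attacks (3,4) (4,3) (1,4) (0,3) (3,0) (4,1) (1,0) (0,1)
  BB@(2,3): attacks (3,4) (3,2) (4,1) (1,4) (1,2) [ray(-1,-1) blocked at (1,2)]
  BB@(4,3): attacks (3,4) (3,2) (2,1) (1,0)
Union (12 distinct): (0,1) (0,3) (1,0) (1,2) (1,4) (2,1) (2,3) (3,0) (3,2) (3,4) (4,1) (4,3)

Answer: 12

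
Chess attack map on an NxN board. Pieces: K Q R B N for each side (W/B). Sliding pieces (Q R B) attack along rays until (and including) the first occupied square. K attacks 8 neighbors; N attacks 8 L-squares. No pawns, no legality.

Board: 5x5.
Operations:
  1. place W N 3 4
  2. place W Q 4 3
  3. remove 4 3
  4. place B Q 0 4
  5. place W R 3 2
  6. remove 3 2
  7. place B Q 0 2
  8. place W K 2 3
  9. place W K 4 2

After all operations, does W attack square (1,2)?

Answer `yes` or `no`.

Answer: yes

Derivation:
Op 1: place WN@(3,4)
Op 2: place WQ@(4,3)
Op 3: remove (4,3)
Op 4: place BQ@(0,4)
Op 5: place WR@(3,2)
Op 6: remove (3,2)
Op 7: place BQ@(0,2)
Op 8: place WK@(2,3)
Op 9: place WK@(4,2)
Per-piece attacks for W:
  WK@(2,3): attacks (2,4) (2,2) (3,3) (1,3) (3,4) (3,2) (1,4) (1,2)
  WN@(3,4): attacks (4,2) (2,2) (1,3)
  WK@(4,2): attacks (4,3) (4,1) (3,2) (3,3) (3,1)
W attacks (1,2): yes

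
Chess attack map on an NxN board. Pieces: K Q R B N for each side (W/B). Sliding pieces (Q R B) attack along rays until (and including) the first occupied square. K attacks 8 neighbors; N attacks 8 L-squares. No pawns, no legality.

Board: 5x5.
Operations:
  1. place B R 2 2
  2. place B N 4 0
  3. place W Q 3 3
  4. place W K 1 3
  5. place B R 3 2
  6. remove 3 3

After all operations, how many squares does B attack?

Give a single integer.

Op 1: place BR@(2,2)
Op 2: place BN@(4,0)
Op 3: place WQ@(3,3)
Op 4: place WK@(1,3)
Op 5: place BR@(3,2)
Op 6: remove (3,3)
Per-piece attacks for B:
  BR@(2,2): attacks (2,3) (2,4) (2,1) (2,0) (3,2) (1,2) (0,2) [ray(1,0) blocked at (3,2)]
  BR@(3,2): attacks (3,3) (3,4) (3,1) (3,0) (4,2) (2,2) [ray(-1,0) blocked at (2,2)]
  BN@(4,0): attacks (3,2) (2,1)
Union (13 distinct): (0,2) (1,2) (2,0) (2,1) (2,2) (2,3) (2,4) (3,0) (3,1) (3,2) (3,3) (3,4) (4,2)

Answer: 13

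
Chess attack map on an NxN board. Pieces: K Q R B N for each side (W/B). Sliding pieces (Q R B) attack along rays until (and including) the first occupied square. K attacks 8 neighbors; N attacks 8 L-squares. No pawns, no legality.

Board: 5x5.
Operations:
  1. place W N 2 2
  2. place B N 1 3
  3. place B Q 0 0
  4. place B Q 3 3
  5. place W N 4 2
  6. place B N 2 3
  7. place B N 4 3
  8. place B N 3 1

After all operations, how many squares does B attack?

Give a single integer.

Op 1: place WN@(2,2)
Op 2: place BN@(1,3)
Op 3: place BQ@(0,0)
Op 4: place BQ@(3,3)
Op 5: place WN@(4,2)
Op 6: place BN@(2,3)
Op 7: place BN@(4,3)
Op 8: place BN@(3,1)
Per-piece attacks for B:
  BQ@(0,0): attacks (0,1) (0,2) (0,3) (0,4) (1,0) (2,0) (3,0) (4,0) (1,1) (2,2) [ray(1,1) blocked at (2,2)]
  BN@(1,3): attacks (3,4) (2,1) (3,2) (0,1)
  BN@(2,3): attacks (4,4) (0,4) (3,1) (4,2) (1,1) (0,2)
  BN@(3,1): attacks (4,3) (2,3) (1,2) (1,0)
  BQ@(3,3): attacks (3,4) (3,2) (3,1) (4,3) (2,3) (4,4) (4,2) (2,4) (2,2) [ray(0,-1) blocked at (3,1); ray(1,0) blocked at (4,3); ray(-1,0) blocked at (2,3); ray(1,-1) blocked at (4,2); ray(-1,-1) blocked at (2,2)]
  BN@(4,3): attacks (2,4) (3,1) (2,2)
Union (20 distinct): (0,1) (0,2) (0,3) (0,4) (1,0) (1,1) (1,2) (2,0) (2,1) (2,2) (2,3) (2,4) (3,0) (3,1) (3,2) (3,4) (4,0) (4,2) (4,3) (4,4)

Answer: 20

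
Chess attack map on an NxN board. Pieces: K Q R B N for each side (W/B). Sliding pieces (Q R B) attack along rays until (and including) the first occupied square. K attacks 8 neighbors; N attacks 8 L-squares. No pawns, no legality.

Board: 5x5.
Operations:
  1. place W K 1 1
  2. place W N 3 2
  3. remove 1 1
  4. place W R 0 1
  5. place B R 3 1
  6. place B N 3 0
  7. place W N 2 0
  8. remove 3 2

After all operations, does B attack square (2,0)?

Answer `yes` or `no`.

Op 1: place WK@(1,1)
Op 2: place WN@(3,2)
Op 3: remove (1,1)
Op 4: place WR@(0,1)
Op 5: place BR@(3,1)
Op 6: place BN@(3,0)
Op 7: place WN@(2,0)
Op 8: remove (3,2)
Per-piece attacks for B:
  BN@(3,0): attacks (4,2) (2,2) (1,1)
  BR@(3,1): attacks (3,2) (3,3) (3,4) (3,0) (4,1) (2,1) (1,1) (0,1) [ray(0,-1) blocked at (3,0); ray(-1,0) blocked at (0,1)]
B attacks (2,0): no

Answer: no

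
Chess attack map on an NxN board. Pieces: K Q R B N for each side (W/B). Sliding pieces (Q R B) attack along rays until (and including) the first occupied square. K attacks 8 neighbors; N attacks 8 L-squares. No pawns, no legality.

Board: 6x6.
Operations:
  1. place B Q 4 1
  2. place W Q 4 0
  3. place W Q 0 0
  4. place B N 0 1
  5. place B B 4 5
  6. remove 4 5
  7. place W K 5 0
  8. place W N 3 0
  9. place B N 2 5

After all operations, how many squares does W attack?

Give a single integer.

Op 1: place BQ@(4,1)
Op 2: place WQ@(4,0)
Op 3: place WQ@(0,0)
Op 4: place BN@(0,1)
Op 5: place BB@(4,5)
Op 6: remove (4,5)
Op 7: place WK@(5,0)
Op 8: place WN@(3,0)
Op 9: place BN@(2,5)
Per-piece attacks for W:
  WQ@(0,0): attacks (0,1) (1,0) (2,0) (3,0) (1,1) (2,2) (3,3) (4,4) (5,5) [ray(0,1) blocked at (0,1); ray(1,0) blocked at (3,0)]
  WN@(3,0): attacks (4,2) (5,1) (2,2) (1,1)
  WQ@(4,0): attacks (4,1) (5,0) (3,0) (5,1) (3,1) (2,2) (1,3) (0,4) [ray(0,1) blocked at (4,1); ray(1,0) blocked at (5,0); ray(-1,0) blocked at (3,0)]
  WK@(5,0): attacks (5,1) (4,0) (4,1)
Union (17 distinct): (0,1) (0,4) (1,0) (1,1) (1,3) (2,0) (2,2) (3,0) (3,1) (3,3) (4,0) (4,1) (4,2) (4,4) (5,0) (5,1) (5,5)

Answer: 17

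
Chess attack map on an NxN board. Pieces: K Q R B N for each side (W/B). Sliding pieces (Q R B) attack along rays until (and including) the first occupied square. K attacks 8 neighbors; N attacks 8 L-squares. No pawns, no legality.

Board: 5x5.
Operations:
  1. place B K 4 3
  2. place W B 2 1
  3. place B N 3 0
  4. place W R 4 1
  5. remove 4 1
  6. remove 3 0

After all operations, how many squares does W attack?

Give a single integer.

Op 1: place BK@(4,3)
Op 2: place WB@(2,1)
Op 3: place BN@(3,0)
Op 4: place WR@(4,1)
Op 5: remove (4,1)
Op 6: remove (3,0)
Per-piece attacks for W:
  WB@(2,1): attacks (3,2) (4,3) (3,0) (1,2) (0,3) (1,0) [ray(1,1) blocked at (4,3)]
Union (6 distinct): (0,3) (1,0) (1,2) (3,0) (3,2) (4,3)

Answer: 6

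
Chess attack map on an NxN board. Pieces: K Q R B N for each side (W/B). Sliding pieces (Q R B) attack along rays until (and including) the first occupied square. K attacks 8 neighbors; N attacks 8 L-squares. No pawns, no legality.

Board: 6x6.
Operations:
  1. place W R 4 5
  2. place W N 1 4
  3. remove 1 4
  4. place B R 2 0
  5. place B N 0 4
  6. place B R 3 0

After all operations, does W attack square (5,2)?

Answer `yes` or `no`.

Op 1: place WR@(4,5)
Op 2: place WN@(1,4)
Op 3: remove (1,4)
Op 4: place BR@(2,0)
Op 5: place BN@(0,4)
Op 6: place BR@(3,0)
Per-piece attacks for W:
  WR@(4,5): attacks (4,4) (4,3) (4,2) (4,1) (4,0) (5,5) (3,5) (2,5) (1,5) (0,5)
W attacks (5,2): no

Answer: no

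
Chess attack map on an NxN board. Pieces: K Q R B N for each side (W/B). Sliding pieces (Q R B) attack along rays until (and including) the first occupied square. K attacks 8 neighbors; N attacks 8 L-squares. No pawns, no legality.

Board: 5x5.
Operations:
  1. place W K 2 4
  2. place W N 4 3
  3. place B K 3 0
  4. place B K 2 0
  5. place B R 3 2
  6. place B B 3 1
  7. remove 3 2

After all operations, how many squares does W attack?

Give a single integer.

Answer: 8

Derivation:
Op 1: place WK@(2,4)
Op 2: place WN@(4,3)
Op 3: place BK@(3,0)
Op 4: place BK@(2,0)
Op 5: place BR@(3,2)
Op 6: place BB@(3,1)
Op 7: remove (3,2)
Per-piece attacks for W:
  WK@(2,4): attacks (2,3) (3,4) (1,4) (3,3) (1,3)
  WN@(4,3): attacks (2,4) (3,1) (2,2)
Union (8 distinct): (1,3) (1,4) (2,2) (2,3) (2,4) (3,1) (3,3) (3,4)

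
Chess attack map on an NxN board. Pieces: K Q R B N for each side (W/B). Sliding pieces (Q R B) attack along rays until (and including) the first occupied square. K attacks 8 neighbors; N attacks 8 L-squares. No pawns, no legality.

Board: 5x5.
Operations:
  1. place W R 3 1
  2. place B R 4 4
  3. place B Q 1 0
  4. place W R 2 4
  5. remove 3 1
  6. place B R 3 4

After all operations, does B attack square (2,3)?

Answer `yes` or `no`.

Answer: no

Derivation:
Op 1: place WR@(3,1)
Op 2: place BR@(4,4)
Op 3: place BQ@(1,0)
Op 4: place WR@(2,4)
Op 5: remove (3,1)
Op 6: place BR@(3,4)
Per-piece attacks for B:
  BQ@(1,0): attacks (1,1) (1,2) (1,3) (1,4) (2,0) (3,0) (4,0) (0,0) (2,1) (3,2) (4,3) (0,1)
  BR@(3,4): attacks (3,3) (3,2) (3,1) (3,0) (4,4) (2,4) [ray(1,0) blocked at (4,4); ray(-1,0) blocked at (2,4)]
  BR@(4,4): attacks (4,3) (4,2) (4,1) (4,0) (3,4) [ray(-1,0) blocked at (3,4)]
B attacks (2,3): no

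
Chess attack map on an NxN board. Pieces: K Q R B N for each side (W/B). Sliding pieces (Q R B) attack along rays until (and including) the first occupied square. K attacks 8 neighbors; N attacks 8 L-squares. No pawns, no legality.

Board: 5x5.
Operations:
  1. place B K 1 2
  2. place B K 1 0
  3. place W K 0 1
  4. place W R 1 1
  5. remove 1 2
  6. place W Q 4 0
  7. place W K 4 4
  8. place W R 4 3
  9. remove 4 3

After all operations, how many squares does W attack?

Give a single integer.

Answer: 20

Derivation:
Op 1: place BK@(1,2)
Op 2: place BK@(1,0)
Op 3: place WK@(0,1)
Op 4: place WR@(1,1)
Op 5: remove (1,2)
Op 6: place WQ@(4,0)
Op 7: place WK@(4,4)
Op 8: place WR@(4,3)
Op 9: remove (4,3)
Per-piece attacks for W:
  WK@(0,1): attacks (0,2) (0,0) (1,1) (1,2) (1,0)
  WR@(1,1): attacks (1,2) (1,3) (1,4) (1,0) (2,1) (3,1) (4,1) (0,1) [ray(0,-1) blocked at (1,0); ray(-1,0) blocked at (0,1)]
  WQ@(4,0): attacks (4,1) (4,2) (4,3) (4,4) (3,0) (2,0) (1,0) (3,1) (2,2) (1,3) (0,4) [ray(0,1) blocked at (4,4); ray(-1,0) blocked at (1,0)]
  WK@(4,4): attacks (4,3) (3,4) (3,3)
Union (20 distinct): (0,0) (0,1) (0,2) (0,4) (1,0) (1,1) (1,2) (1,3) (1,4) (2,0) (2,1) (2,2) (3,0) (3,1) (3,3) (3,4) (4,1) (4,2) (4,3) (4,4)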